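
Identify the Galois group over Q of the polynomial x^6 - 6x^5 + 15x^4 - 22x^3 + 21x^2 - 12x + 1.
The polynomial f is an irreducible sextic over Q, so G = Gal(f/Q) is one of the 16 transitive subgroups 6T1, ..., 6T16 of S_6. The discriminant of f is 5038848, which is not a perfect square, so G is not contained in A_6. The transitive groups of degree 6 not contained in A_6 are: C_6 (6T1, order 6), S_3 (6T2, order 6), D_6 (6T3, order 12), C_3 x S_3 (6T5, order 18), A_4 x C_2 (6T6, order 24), S_4 (6T8, order 24), S_3 x S_3 (6T9, order 36), S_4 x C_2 (6T11, order 48), (S_3 x S_3) : C_2 (6T13, order 72), PGL(2,5) (6T14, order 120), S_6 (6T16, order 720). By Dedekind's theorem, for a prime p not dividing disc(f) the degrees of the irreducible factors of f mod p form the cycle type of an element of G. Factoring f modulo the 23 such primes p <= 97 (skipping 2, 3, which divide the discriminant), each new pattern first appears at: mod 5: f = (x^6 + 4x^5 + 3x^3 + x^2 + 3x + 1), pattern 6; mod 11: f = (x + 2)(x + 4)(x^2 + 4x + 9)(x^2 + 6x + 2), pattern 2+2+1+1; mod 13: f = (x + 1)(x + 4)(x + 5)(x^3 + 10x^2 + 3x + 2), pattern 3+1+1+1; mod 31: f = (x^2 + 6x + 17)(x^2 + 7x + 3)(x^2 + 12x + 14), pattern 2+2+2; mod 97: f = (x^3 + 94x^2 + 3x + 8)(x^3 + 94x^2 + 3x + 85), pattern 3+3. No other pattern occurs in this range, so the set of observed cycle types is {6, 2+2+1+1, 3+1+1+1, 2+2+2, 3+3}. The candidates containing elements of all these cycle types are S_3 x S_3 (6T9) of order 36, (S_3 x S_3) : C_2 (6T13) of order 72, S_6 (6T16) of order 720; the others are excluded. The observed types are precisely the cycle types that occur in S_3 x S_3 (6T9) (apart from the identity). Each of the other remaining candidates has further cycle types, and by the Chebotarev density theorem the matching factorization patterns would occur for a proportion of primes equal to their share of the group: (S_3 x S_3) : C_2 (6T13) additionally contains elements of type 4+2, 3+2+1, 2+1+1+1+1 (36 of its 72 elements, about 50% of primes); S_6 (6T16) additionally contains elements of type 5+1, 4+2, 4+1+1, 3+2+1, 2+1+1+1+1 (459 of its 720 elements, about 64% of primes). None of the 23 primes tested shows any such pattern (for each of these groups the chance of that is below 10^-4), which rules them out. Hence G = S_3 x S_3 (6T9), of order 36.

S_3 x S_3 (also written G36-)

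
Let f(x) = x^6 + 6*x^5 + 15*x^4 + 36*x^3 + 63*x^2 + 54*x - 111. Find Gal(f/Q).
S_3 x S_3

The polynomial f is an irreducible sextic over Q, so G = Gal(f/Q) is one of the 16 transitive subgroups 6T1, ..., 6T16 of S_6. The discriminant of f is 5410421842378752, which is not a perfect square, so G is not contained in A_6. The transitive groups of degree 6 not contained in A_6 are: C_6 (6T1, order 6), S_3 (6T2, order 6), D_6 (6T3, order 12), C_3 x S_3 (6T5, order 18), A_4 x C_2 (6T6, order 24), S_4 (6T8, order 24), S_3 x S_3 (6T9, order 36), S_4 x C_2 (6T11, order 48), (S_3 x S_3) : C_2 (6T13, order 72), PGL(2,5) (6T14, order 120), S_6 (6T16, order 720). By Dedekind's theorem, for a prime p not dividing disc(f) the degrees of the irreducible factors of f mod p form the cycle type of an element of G. Factoring f modulo the 23 such primes p <= 97 (skipping 2, 3, which divide the discriminant), each new pattern first appears at: mod 5: f = (x^6 + x^5 + x^3 + 3x^2 + 4x + 4), pattern 6; mod 11: f = (x + 2)(x + 6)(x^2 + x + 1)(x^2 + 8x + 10), pattern 2+2+1+1; mod 13: f = (x + 2)(x + 4)(x + 10)(x^3 + 3x^2 + 3x + 3), pattern 3+1+1+1; mod 31: f = (x^2 + 5x + 19)(x^2 + 15x + 27)(x^2 + 17x + 19), pattern 2+2+2; mod 97: f = (x^3 + 3x^2 + 3x + 26)(x^3 + 3x^2 + 3x + 89), pattern 3+3. No other pattern occurs in this range, so the set of observed cycle types is {6, 2+2+1+1, 3+1+1+1, 2+2+2, 3+3}. The candidates containing elements of all these cycle types are S_3 x S_3 (6T9) of order 36, (S_3 x S_3) : C_2 (6T13) of order 72, S_6 (6T16) of order 720; the others are excluded. The observed types are precisely the cycle types that occur in S_3 x S_3 (6T9) (apart from the identity). Each of the other remaining candidates has further cycle types, and by the Chebotarev density theorem the matching factorization patterns would occur for a proportion of primes equal to their share of the group: (S_3 x S_3) : C_2 (6T13) additionally contains elements of type 4+2, 3+2+1, 2+1+1+1+1 (36 of its 72 elements, about 50% of primes); S_6 (6T16) additionally contains elements of type 5+1, 4+2, 4+1+1, 3+2+1, 2+1+1+1+1 (459 of its 720 elements, about 64% of primes). None of the 23 primes tested shows any such pattern (for each of these groups the chance of that is below 10^-4), which rules them out. Hence G = S_3 x S_3 (6T9), of order 36.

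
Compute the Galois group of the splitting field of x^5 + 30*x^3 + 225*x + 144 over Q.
The polynomial f is an irreducible quintic over Q, so G = Gal(f/Q) is a transitive subgroup of S_5: one of C_5 (5T1, order 5), D_5 (5T2, order 10), F_20 (5T3, order 20), A_5 (5T4, order 60) or S_5 (5T5, order 120). The discriminant of f is 5374771200000, which is not a perfect square, so G is not contained in A_5. The transitive groups of degree 5 not contained in A_5 are: F_20 (5T3, order 20), S_5 (5T5, order 120). By Dedekind's theorem, for a prime p not dividing disc(f) the degrees of the irreducible factors of f mod p form the cycle type of an element of G. Factoring f modulo the 18 such primes p <= 73 (skipping 2, 3, 5, which divide the discriminant), each new pattern first appears at: mod 7: f = (x + 1)(x^4 + 6x^3 + 3x^2 + 4x + 4), pattern 4+1; mod 11: f = (x + 3)(x^2 + 2x + 4)(x^2 + 6x + 1), pattern 2+2+1; mod 19: f = (x^5 + 11x^3 + 16x + 11), pattern 5. No other pattern occurs in this range, so the set of observed cycle types is {4+1, 2+2+1, 5}. The candidates containing elements of all these cycle types are F_20 (5T3) of order 20, S_5 (5T5) of order 120; the others are excluded. The observed types are precisely the cycle types that occur in F_20 (5T3) (apart from the identity). Each of the other remaining candidates has further cycle types, and by the Chebotarev density theorem the matching factorization patterns would occur for a proportion of primes equal to their share of the group: S_5 (5T5) additionally contains elements of type 3+2, 3+1+1, 2+1+1+1 (50 of its 120 elements, about 42% of primes). None of the 18 primes tested shows any such pattern (for each of these groups the chance of that is below 10^-4), which rules them out. Hence G = F_20 (5T3), of order 20.

F_20 (also written F20)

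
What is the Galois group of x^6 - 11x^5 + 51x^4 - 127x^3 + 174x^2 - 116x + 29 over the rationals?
(C_3 x C_3) : C_4 (order 36)

The polynomial f is an irreducible sextic over Q, so G = Gal(f/Q) is one of the 16 transitive subgroups 6T1, ..., 6T16 of S_6. The discriminant of f is 525625 = 725^2, a perfect square, so G is contained in A_6. The transitive groups of degree 6 contained in A_6 are: A_4 (6T4, order 12), S_4 (6T7, order 24), (C_3 x C_3) : C_4 (6T10, order 36), PSL(2,5) (6T12, order 60), A_6 (6T15, order 360). By Dedekind's theorem, for a prime p not dividing disc(f) the degrees of the irreducible factors of f mod p form the cycle type of an element of G. Factoring f modulo the 19 such primes p <= 73 (skipping 5, 29, which divide the discriminant), each new pattern first appears at: mod 2: f = (x^2 + x + 1)(x^4 + x + 1), pattern 4+2; mod 11: f = (x^3 + 2x^2 + 7x + 2)(x^3 + 9x^2 + 4x + 9), pattern 3+3; mod 19: f = (x + 9)(x + 10)(x^2 + 1)(x^2 + 8x + 17), pattern 2+2+1+1; mod 61: f = (x + 26)(x + 33)(x + 40)(x^3 + 12x^2 + 37x + 12), pattern 3+1+1+1. No other pattern occurs in this range, so the set of observed cycle types is {4+2, 3+3, 2+2+1+1, 3+1+1+1}. The candidates containing elements of all these cycle types are (C_3 x C_3) : C_4 (6T10) of order 36, A_6 (6T15) of order 360; the others are excluded. The observed types are precisely the cycle types that occur in (C_3 x C_3) : C_4 (6T10) (apart from the identity). Each of the other remaining candidates has further cycle types, and by the Chebotarev density theorem the matching factorization patterns would occur for a proportion of primes equal to their share of the group: A_6 (6T15) additionally contains elements of type 5+1 (144 of its 360 elements, about 40% of primes). None of the 19 primes tested shows any such pattern (for each of these groups the chance of that is below 10^-4), which rules them out. Hence G = (C_3 x C_3) : C_4 (6T10), of order 36.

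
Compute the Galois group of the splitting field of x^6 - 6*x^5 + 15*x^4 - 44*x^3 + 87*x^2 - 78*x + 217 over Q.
6T5: C_3 x S_3

The polynomial f is an irreducible sextic over Q, so G = Gal(f/Q) is one of the 16 transitive subgroups 6T1, ..., 6T16 of S_6. The discriminant of f is -190210142896128, which is not a perfect square, so G is not contained in A_6. The transitive groups of degree 6 not contained in A_6 are: C_6 (6T1, order 6), S_3 (6T2, order 6), D_6 (6T3, order 12), C_3 x S_3 (6T5, order 18), A_4 x C_2 (6T6, order 24), S_4 (6T8, order 24), S_3 x S_3 (6T9, order 36), S_4 x C_2 (6T11, order 48), (S_3 x S_3) : C_2 (6T13, order 72), PGL(2,5) (6T14, order 120), S_6 (6T16, order 720). By Dedekind's theorem, for a prime p not dividing disc(f) the degrees of the irreducible factors of f mod p form the cycle type of an element of G. Factoring f modulo the 33 such primes p <= 149 (skipping 2, 3, which divide the discriminant), each new pattern first appears at: mod 5: f = (x^6 + 4x^5 + x^3 + 2x^2 + 2x + 2), pattern 6; mod 7: f = (x)(x + 1)(x + 3)(x^3 + 4x^2 + 3x + 2), pattern 3+1+1+1; mod 17: f = (x^2 + 10)(x^2 + 5x + 5)(x^2 + 6x + 4), pattern 2+2+2; mod 19: f = (x^3 + 16x^2 + 3x + 3)(x^3 + 16x^2 + 3x + 9), pattern 3+3; mod 73: f = (x + 25)(x + 41)(x + 43)(x + 57)(x + 59)(x + 61), pattern 1+1+1+1+1+1. No other pattern occurs in this range, so the set of observed cycle types is {6, 3+1+1+1, 2+2+2, 3+3, 1+1+1+1+1+1}. The candidates containing elements of all these cycle types are C_3 x S_3 (6T5) of order 18, S_3 x S_3 (6T9) of order 36, (S_3 x S_3) : C_2 (6T13) of order 72, S_6 (6T16) of order 720; the others are excluded. The observed types are precisely the cycle types that occur in C_3 x S_3 (6T5). Each of the other remaining candidates has further cycle types, and by the Chebotarev density theorem the matching factorization patterns would occur for a proportion of primes equal to their share of the group: S_3 x S_3 (6T9) additionally contains elements of type 2+2+1+1 (9 of its 36 elements, about 25% of primes); (S_3 x S_3) : C_2 (6T13) additionally contains elements of type 4+2, 3+2+1, 2+2+1+1, 2+1+1+1+1 (45 of its 72 elements, about 62% of primes); S_6 (6T16) additionally contains elements of type 5+1, 4+2, 4+1+1, 3+2+1, 2+2+1+1, 2+1+1+1+1 (504 of its 720 elements, about 70% of primes). None of the 33 primes tested shows any such pattern (for each of these groups the chance of that is below 10^-4), which rules them out. Hence G = C_3 x S_3 (6T5), of order 18.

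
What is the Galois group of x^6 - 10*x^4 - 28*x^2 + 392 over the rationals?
6T11: S_4 x C_2

The polynomial f is an irreducible sextic over Q, so G = Gal(f/Q) is one of the 16 transitive subgroups 6T1, ..., 6T16 of S_6. The discriminant of f is -4835865578700800, which is not a perfect square, so G is not contained in A_6. The transitive groups of degree 6 not contained in A_6 are: C_6 (6T1, order 6), S_3 (6T2, order 6), D_6 (6T3, order 12), C_3 x S_3 (6T5, order 18), A_4 x C_2 (6T6, order 24), S_4 (6T8, order 24), S_3 x S_3 (6T9, order 36), S_4 x C_2 (6T11, order 48), (S_3 x S_3) : C_2 (6T13, order 72), PGL(2,5) (6T14, order 120), S_6 (6T16, order 720). By Dedekind's theorem, for a prime p not dividing disc(f) the degrees of the irreducible factors of f mod p form the cycle type of an element of G. Factoring f modulo the 17 such primes p <= 71 (skipping 2, 5, 7, which divide the discriminant), each new pattern first appears at: mod 3: f = (x^3 + x^2 + 2)(x^3 + 2x^2 + 1), pattern 3+3; mod 13: f = (x^6 + 3x^4 + 11x^2 + 2), pattern 6; mod 19: f = (x^2 + 17)(x^4 + 11x^2 + 13), pattern 4+2; mod 23: f = (x + 2)(x + 21)(x^4 + 17x^2 + 17), pattern 4+1+1; mod 53: f = (x^2 + 30)(x^2 + 2x + 35)(x^2 + 51x + 35), pattern 2+2+2; mod 59: f = (x + 3)(x + 56)(x^2 + 14x + 9)(x^2 + 45x + 9), pattern 2+2+1+1; mod 71: f = (x + 1)(x + 31)(x + 40)(x + 70)(x^2 + 29), pattern 2+1+1+1+1. No other pattern occurs in this range, so the set of observed cycle types is {3+3, 6, 4+2, 4+1+1, 2+2+2, 2+2+1+1, 2+1+1+1+1}. The candidates containing elements of all these cycle types are S_4 x C_2 (6T11) of order 48, S_6 (6T16) of order 720; the others are excluded. The observed types are precisely the cycle types that occur in S_4 x C_2 (6T11) (apart from the identity). Each of the other remaining candidates has further cycle types, and by the Chebotarev density theorem the matching factorization patterns would occur for a proportion of primes equal to their share of the group: S_6 (6T16) additionally contains elements of type 5+1, 3+2+1, 3+1+1+1 (304 of its 720 elements, about 42% of primes). None of the 17 primes tested shows any such pattern (for each of these groups the chance of that is below 10^-4), which rules them out. Hence G = S_4 x C_2 (6T11), of order 48.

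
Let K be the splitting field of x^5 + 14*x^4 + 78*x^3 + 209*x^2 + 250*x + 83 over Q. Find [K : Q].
The degree of the splitting field over Q equals the order of the Galois group, so first determine the group. The polynomial f is an irreducible quintic over Q, so G = Gal(f/Q) is a transitive subgroup of S_5: one of C_5 (5T1, order 5), D_5 (5T2, order 10), F_20 (5T3, order 20), A_5 (5T4, order 60) or S_5 (5T5, order 120). The discriminant of f is 373321 = 611^2, a perfect square, so G is contained in A_5. The transitive groups of degree 5 contained in A_5 are: C_5 (5T1, order 5), D_5 (5T2, order 10), A_5 (5T4, order 60). By Dedekind's theorem, for a prime p not dividing disc(f) the degrees of the irreducible factors of f mod p form the cycle type of an element of G. Factoring f modulo the 23 such primes p <= 97 (skipping 13, 47, which divide the discriminant), each new pattern first appears at: mod 2: f = (x^5 + x^2 + 1), pattern 5; mod 5: f = (x + 4)(x^2 + 2x + 3)(x^2 + 3x + 4), pattern 2+2+1; mod 83: f = (x)(x + 8)(x + 16)(x + 77)(x + 79), pattern 1+1+1+1+1. No other pattern occurs in this range, so the set of observed cycle types is {5, 2+2+1, 1+1+1+1+1}. The candidates containing elements of all these cycle types are D_5 (5T2) of order 10, A_5 (5T4) of order 60; the others are excluded. The observed types are precisely the cycle types that occur in D_5 (5T2). Each of the other remaining candidates has further cycle types, and by the Chebotarev density theorem the matching factorization patterns would occur for a proportion of primes equal to their share of the group: A_5 (5T4) additionally contains elements of type 3+1+1 (20 of its 60 elements, about 33% of primes). None of the 23 primes tested shows any such pattern (for each of these groups the chance of that is below 10^-4), which rules them out. Hence G = D_5 (5T2), of order 10. The Galois group D_5 (5T2) has order 10, so the splitting field has degree 10 over Q.

10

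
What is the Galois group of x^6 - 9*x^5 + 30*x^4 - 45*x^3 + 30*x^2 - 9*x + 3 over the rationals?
The polynomial f is an irreducible sextic over Q, so G = Gal(f/Q) is one of the 16 transitive subgroups 6T1, ..., 6T16 of S_6. The discriminant of f is -34992, which is not a perfect square, so G is not contained in A_6. The transitive groups of degree 6 not contained in A_6 are: C_6 (6T1, order 6), S_3 (6T2, order 6), D_6 (6T3, order 12), C_3 x S_3 (6T5, order 18), A_4 x C_2 (6T6, order 24), S_4 (6T8, order 24), S_3 x S_3 (6T9, order 36), S_4 x C_2 (6T11, order 48), (S_3 x S_3) : C_2 (6T13, order 72), PGL(2,5) (6T14, order 120), S_6 (6T16, order 720). By Dedekind's theorem, for a prime p not dividing disc(f) the degrees of the irreducible factors of f mod p form the cycle type of an element of G. Factoring f modulo the 23 such primes p <= 97 (skipping 2, 3, which divide the discriminant), each new pattern first appears at: mod 5: f = (x^2 + 2)(x^2 + 2x + 4)(x^2 + 4x + 1), pattern 2+2+2; mod 7: f = (x^3 + 5x + 2)(x^3 + 5x^2 + 4x + 5), pattern 3+3; mod 31: f = (x + 2)(x + 6)(x + 8)(x + 20)(x + 22)(x + 26), pattern 1+1+1+1+1+1. No other pattern occurs in this range, so the set of observed cycle types is {2+2+2, 3+3, 1+1+1+1+1+1}. The candidates containing elements of all these cycle types are C_6 (6T1) of order 6, S_3 (6T2) of order 6, D_6 (6T3) of order 12, C_3 x S_3 (6T5) of order 18, A_4 x C_2 (6T6) of order 24, S_4 (6T8) of order 24, S_3 x S_3 (6T9) of order 36, S_4 x C_2 (6T11) of order 48, (S_3 x S_3) : C_2 (6T13) of order 72, PGL(2,5) (6T14) of order 120, S_6 (6T16) of order 720; the others are excluded. The observed types are precisely the cycle types that occur in S_3 (6T2). Each of the other remaining candidates has further cycle types, and by the Chebotarev density theorem the matching factorization patterns would occur for a proportion of primes equal to their share of the group: C_6 (6T1) additionally contains elements of type 6 (2 of its 6 elements, about 33% of primes); D_6 (6T3) additionally contains elements of type 6, 2+2+1+1 (5 of its 12 elements, about 42% of primes); C_3 x S_3 (6T5) additionally contains elements of type 6, 3+1+1+1 (10 of its 18 elements, about 56% of primes); A_4 x C_2 (6T6) additionally contains elements of type 6, 2+2+1+1, 2+1+1+1+1 (14 of its 24 elements, about 58% of primes); S_4 (6T8) additionally contains elements of type 4+1+1, 2+2+1+1 (9 of its 24 elements, about 38% of primes); S_3 x S_3 (6T9) additionally contains elements of type 6, 3+1+1+1, 2+2+1+1 (25 of its 36 elements, about 69% of primes); S_4 x C_2 (6T11) additionally contains elements of type 6, 4+2, 4+1+1, 2+2+1+1, 2+1+1+1+1 (32 of its 48 elements, about 67% of primes); (S_3 x S_3) : C_2 (6T13) additionally contains elements of type 6, 4+2, 3+2+1, 3+1+1+1, 2+2+1+1, 2+1+1+1+1 (61 of its 72 elements, about 85% of primes); PGL(2,5) (6T14) additionally contains elements of type 6, 5+1, 4+1+1, 2+2+1+1 (89 of its 120 elements, about 74% of primes); S_6 (6T16) additionally contains elements of type 6, 5+1, 4+2, 4+1+1, 3+2+1, 3+1+1+1, 2+2+1+1, 2+1+1+1+1 (664 of its 720 elements, about 92% of primes). None of the 23 primes tested shows any such pattern (for each of these groups the chance of that is below 10^-4), which rules them out. Hence G = S_3 (6T2), of order 6.

S_3 (order 6)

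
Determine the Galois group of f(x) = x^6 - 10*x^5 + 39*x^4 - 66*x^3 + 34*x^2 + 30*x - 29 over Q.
The polynomial f is an irreducible sextic over Q, so G = Gal(f/Q) is one of the 16 transitive subgroups 6T1, ..., 6T16 of S_6. The discriminant of f is 13191900736 = 114856^2, a perfect square, so G is contained in A_6. The transitive groups of degree 6 contained in A_6 are: A_4 (6T4, order 12), S_4 (6T7, order 24), (C_3 x C_3) : C_4 (6T10, order 36), PSL(2,5) (6T12, order 60), A_6 (6T15, order 360). By Dedekind's theorem, for a prime p not dividing disc(f) the degrees of the irreducible factors of f mod p form the cycle type of an element of G. Factoring f modulo the 33 such primes p <= 149 (skipping 2, 7, which divide the discriminant), each new pattern first appears at: mod 3: f = (x^3 + 2x + 1)(x^3 + 2x^2 + x + 1), pattern 3+3; mod 13: f = (x + 1)(x + 5)(x^2 + 2x + 12)(x^2 + 8x + 11), pattern 2+2+1+1. No other pattern occurs in this range, so the set of observed cycle types is {3+3, 2+2+1+1}. The candidates containing elements of all these cycle types are A_4 (6T4) of order 12, S_4 (6T7) of order 24, (C_3 x C_3) : C_4 (6T10) of order 36, PSL(2,5) (6T12) of order 60, A_6 (6T15) of order 360; the others are excluded. The observed types are precisely the cycle types that occur in A_4 (6T4) (apart from the identity). Each of the other remaining candidates has further cycle types, and by the Chebotarev density theorem the matching factorization patterns would occur for a proportion of primes equal to their share of the group: S_4 (6T7) additionally contains elements of type 4+2 (6 of its 24 elements, about 25% of primes); (C_3 x C_3) : C_4 (6T10) additionally contains elements of type 4+2, 3+1+1+1 (22 of its 36 elements, about 61% of primes); PSL(2,5) (6T12) additionally contains elements of type 5+1 (24 of its 60 elements, about 40% of primes); A_6 (6T15) additionally contains elements of type 5+1, 4+2, 3+1+1+1 (274 of its 360 elements, about 76% of primes). None of the 33 primes tested shows any such pattern (for each of these groups the chance of that is below 10^-4), which rules them out. Hence G = A_4 (6T4), of order 12.

6T4: A_4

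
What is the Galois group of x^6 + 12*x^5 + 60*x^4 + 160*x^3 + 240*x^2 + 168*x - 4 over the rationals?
The polynomial f is an irreducible sextic over Q, so G = Gal(f/Q) is one of the 16 transitive subgroups 6T1, ..., 6T16 of S_6. The discriminant of f is 746496000000 = 864000^2, a perfect square, so G is contained in A_6. The transitive groups of degree 6 contained in A_6 are: A_4 (6T4, order 12), S_4 (6T7, order 24), (C_3 x C_3) : C_4 (6T10, order 36), PSL(2,5) (6T12, order 60), A_6 (6T15, order 360). By Dedekind's theorem, for a prime p not dividing disc(f) the degrees of the irreducible factors of f mod p form the cycle type of an element of G. Factoring f modulo the 6 such primes p <= 23 (skipping 2, 3, 5, which divide the discriminant), each new pattern first appears at: mod 7: f = (x + 6)(x^5 + 6x^4 + 3x^3 + 2x^2 + 4x + 4), pattern 5+1; mod 23: f = (x + 4)(x + 13)(x + 18)(x^3 + x + 17), pattern 3+1+1+1. No other pattern occurs in this range, so the set of observed cycle types is {5+1, 3+1+1+1}. Among the candidates above, the only group containing elements of all these cycle types is A_6 (6T15) — each of A_4 (6T4), S_4 (6T7), (C_3 x C_3) : C_4 (6T10), PSL(2,5) (6T12) lacks at least one of them. Hence G = A_6 (6T15), of order 360.

A_6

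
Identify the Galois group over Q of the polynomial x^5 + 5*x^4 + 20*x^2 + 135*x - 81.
D_5 (also written D5)

The polynomial f is an irreducible quintic over Q, so G = Gal(f/Q) is a transitive subgroup of S_5: one of C_5 (5T1, order 5), D_5 (5T2, order 10), F_20 (5T3, order 20), A_5 (5T4, order 60) or S_5 (5T5, order 120). The discriminant of f is 1327104000000 = 1152000^2, a perfect square, so G is contained in A_5. The transitive groups of degree 5 contained in A_5 are: C_5 (5T1, order 5), D_5 (5T2, order 10), A_5 (5T4, order 60). By Dedekind's theorem, for a prime p not dividing disc(f) the degrees of the irreducible factors of f mod p form the cycle type of an element of G. Factoring f modulo the 23 such primes p <= 101 (skipping 2, 3, 5, which divide the discriminant), each new pattern first appears at: mod 7: f = (x^5 + 5x^4 + 6x^2 + 2x + 3), pattern 5; mod 17: f = (x + 12)(x^2 + x + 1)(x^2 + 9x + 6), pattern 2+2+1. No other pattern occurs in this range, so the set of observed cycle types is {5, 2+2+1}. The candidates containing elements of all these cycle types are D_5 (5T2) of order 10, A_5 (5T4) of order 60; the others are excluded. The observed types are precisely the cycle types that occur in D_5 (5T2) (apart from the identity). Each of the other remaining candidates has further cycle types, and by the Chebotarev density theorem the matching factorization patterns would occur for a proportion of primes equal to their share of the group: A_5 (5T4) additionally contains elements of type 3+1+1 (20 of its 60 elements, about 33% of primes). None of the 23 primes tested shows any such pattern (for each of these groups the chance of that is below 10^-4), which rules them out. Hence G = D_5 (5T2), of order 10.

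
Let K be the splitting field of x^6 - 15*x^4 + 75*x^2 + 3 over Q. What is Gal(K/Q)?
The polynomial f is an irreducible sextic over Q, so G = Gal(f/Q) is one of the 16 transitive subgroups 6T1, ..., 6T16 of S_6. The discriminant of f is -37572373905408, which is not a perfect square, so G is not contained in A_6. The transitive groups of degree 6 not contained in A_6 are: C_6 (6T1, order 6), S_3 (6T2, order 6), D_6 (6T3, order 12), C_3 x S_3 (6T5, order 18), A_4 x C_2 (6T6, order 24), S_4 (6T8, order 24), S_3 x S_3 (6T9, order 36), S_4 x C_2 (6T11, order 48), (S_3 x S_3) : C_2 (6T13, order 72), PGL(2,5) (6T14, order 120), S_6 (6T16, order 720). By Dedekind's theorem, for a prime p not dividing disc(f) the degrees of the irreducible factors of f mod p form the cycle type of an element of G. Factoring f modulo the 23 such primes p <= 97 (skipping 2, 3, which divide the discriminant), each new pattern first appears at: mod 5: f = (x^2 + 2)(x^2 + x + 2)(x^2 + 4x + 2), pattern 2+2+2; mod 7: f = (x^3 + 2x^2 + 5x + 5)(x^3 + 5x^2 + 5x + 2), pattern 3+3; mod 31: f = (x + 7)(x + 12)(x + 15)(x + 16)(x + 19)(x + 24), pattern 1+1+1+1+1+1. No other pattern occurs in this range, so the set of observed cycle types is {2+2+2, 3+3, 1+1+1+1+1+1}. The candidates containing elements of all these cycle types are C_6 (6T1) of order 6, S_3 (6T2) of order 6, D_6 (6T3) of order 12, C_3 x S_3 (6T5) of order 18, A_4 x C_2 (6T6) of order 24, S_4 (6T8) of order 24, S_3 x S_3 (6T9) of order 36, S_4 x C_2 (6T11) of order 48, (S_3 x S_3) : C_2 (6T13) of order 72, PGL(2,5) (6T14) of order 120, S_6 (6T16) of order 720; the others are excluded. The observed types are precisely the cycle types that occur in S_3 (6T2). Each of the other remaining candidates has further cycle types, and by the Chebotarev density theorem the matching factorization patterns would occur for a proportion of primes equal to their share of the group: C_6 (6T1) additionally contains elements of type 6 (2 of its 6 elements, about 33% of primes); D_6 (6T3) additionally contains elements of type 6, 2+2+1+1 (5 of its 12 elements, about 42% of primes); C_3 x S_3 (6T5) additionally contains elements of type 6, 3+1+1+1 (10 of its 18 elements, about 56% of primes); A_4 x C_2 (6T6) additionally contains elements of type 6, 2+2+1+1, 2+1+1+1+1 (14 of its 24 elements, about 58% of primes); S_4 (6T8) additionally contains elements of type 4+1+1, 2+2+1+1 (9 of its 24 elements, about 38% of primes); S_3 x S_3 (6T9) additionally contains elements of type 6, 3+1+1+1, 2+2+1+1 (25 of its 36 elements, about 69% of primes); S_4 x C_2 (6T11) additionally contains elements of type 6, 4+2, 4+1+1, 2+2+1+1, 2+1+1+1+1 (32 of its 48 elements, about 67% of primes); (S_3 x S_3) : C_2 (6T13) additionally contains elements of type 6, 4+2, 3+2+1, 3+1+1+1, 2+2+1+1, 2+1+1+1+1 (61 of its 72 elements, about 85% of primes); PGL(2,5) (6T14) additionally contains elements of type 6, 5+1, 4+1+1, 2+2+1+1 (89 of its 120 elements, about 74% of primes); S_6 (6T16) additionally contains elements of type 6, 5+1, 4+2, 4+1+1, 3+2+1, 3+1+1+1, 2+2+1+1, 2+1+1+1+1 (664 of its 720 elements, about 92% of primes). None of the 23 primes tested shows any such pattern (for each of these groups the chance of that is below 10^-4), which rules them out. Hence G = S_3 (6T2), of order 6.

6T2: S_3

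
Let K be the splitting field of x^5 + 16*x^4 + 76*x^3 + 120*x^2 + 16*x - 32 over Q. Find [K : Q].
5

The degree of the splitting field over Q equals the order of the Galois group, so first determine the group. The polynomial f is an irreducible quintic over Q, so G = Gal(f/Q) is a transitive subgroup of S_5: one of C_5 (5T1, order 5), D_5 (5T2, order 10), F_20 (5T3, order 20), A_5 (5T4, order 60) or S_5 (5T5, order 120). The discriminant of f is 15352201216 = 123904^2, a perfect square, so G is contained in A_5. The transitive groups of degree 5 contained in A_5 are: C_5 (5T1, order 5), D_5 (5T2, order 10), A_5 (5T4, order 60). By Dedekind's theorem, for a prime p not dividing disc(f) the degrees of the irreducible factors of f mod p form the cycle type of an element of G. Factoring f modulo the 14 such primes p <= 53 (skipping 2, 11, which divide the discriminant), each new pattern first appears at: mod 3: f = (x^5 + x^4 + x^3 + x + 1), pattern 5; mod 23: f = (x + 6)(x + 11)(x + 13)(x + 15)(x + 17), pattern 1+1+1+1+1. No other pattern occurs in this range, so the set of observed cycle types is {5, 1+1+1+1+1}. The candidates containing elements of all these cycle types are C_5 (5T1) of order 5, D_5 (5T2) of order 10, A_5 (5T4) of order 60; the others are excluded. The observed types are precisely the cycle types that occur in C_5 (5T1). Each of the other remaining candidates has further cycle types, and by the Chebotarev density theorem the matching factorization patterns would occur for a proportion of primes equal to their share of the group: D_5 (5T2) additionally contains elements of type 2+2+1 (5 of its 10 elements, about 50% of primes); A_5 (5T4) additionally contains elements of type 3+1+1, 2+2+1 (35 of its 60 elements, about 58% of primes). None of the 14 primes tested shows any such pattern (for each of these groups the chance of that is below 10^-4), which rules them out. Hence G = C_5 (5T1), of order 5. The Galois group C_5 (5T1) has order 5, so the splitting field has degree 5 over Q.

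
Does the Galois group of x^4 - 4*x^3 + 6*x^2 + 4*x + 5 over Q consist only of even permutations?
Yes

The polynomial is irreducible of degree 4 over Q. Its discriminant is 331776 = 576^2, a perfect square. A Galois group lies in the alternating group exactly when the discriminant is a square in Q, so the Galois group (A_4) is contained in A_4.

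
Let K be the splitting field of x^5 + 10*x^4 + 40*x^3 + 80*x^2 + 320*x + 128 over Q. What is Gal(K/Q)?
F_20 (order 20)

The polynomial f is an irreducible quintic over Q, so G = Gal(f/Q) is a transitive subgroup of S_5: one of C_5 (5T1, order 5), D_5 (5T2, order 10), F_20 (5T3, order 20), A_5 (5T4, order 60) or S_5 (5T5, order 120). The discriminant of f is 271790899200000, which is not a perfect square, so G is not contained in A_5. The transitive groups of degree 5 not contained in A_5 are: F_20 (5T3, order 20), S_5 (5T5, order 120). By Dedekind's theorem, for a prime p not dividing disc(f) the degrees of the irreducible factors of f mod p form the cycle type of an element of G. Factoring f modulo the 18 such primes p <= 73 (skipping 2, 3, 5, which divide the discriminant), each new pattern first appears at: mod 7: f = (x + 4)(x^4 + 6x^3 + 2x^2 + 2x + 4), pattern 4+1; mod 11: f = (x + 1)(x^2 + 3)(x^2 + 9x + 6), pattern 2+2+1; mod 19: f = (x^5 + 10x^4 + 2x^3 + 4x^2 + 16x + 14), pattern 5. No other pattern occurs in this range, so the set of observed cycle types is {4+1, 2+2+1, 5}. The candidates containing elements of all these cycle types are F_20 (5T3) of order 20, S_5 (5T5) of order 120; the others are excluded. The observed types are precisely the cycle types that occur in F_20 (5T3) (apart from the identity). Each of the other remaining candidates has further cycle types, and by the Chebotarev density theorem the matching factorization patterns would occur for a proportion of primes equal to their share of the group: S_5 (5T5) additionally contains elements of type 3+2, 3+1+1, 2+1+1+1 (50 of its 120 elements, about 42% of primes). None of the 18 primes tested shows any such pattern (for each of these groups the chance of that is below 10^-4), which rules them out. Hence G = F_20 (5T3), of order 20.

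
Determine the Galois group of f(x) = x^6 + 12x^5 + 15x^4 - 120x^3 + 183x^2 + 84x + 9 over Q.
PGL(2,5) (also written S5(6))

The polynomial f is an irreducible sextic over Q, so G = Gal(f/Q) is one of the 16 transitive subgroups 6T1, ..., 6T16 of S_6. The discriminant of f is -7711694390034432, which is not a perfect square, so G is not contained in A_6. The transitive groups of degree 6 not contained in A_6 are: C_6 (6T1, order 6), S_3 (6T2, order 6), D_6 (6T3, order 12), C_3 x S_3 (6T5, order 18), A_4 x C_2 (6T6, order 24), S_4 (6T8, order 24), S_3 x S_3 (6T9, order 36), S_4 x C_2 (6T11, order 48), (S_3 x S_3) : C_2 (6T13, order 72), PGL(2,5) (6T14, order 120), S_6 (6T16, order 720). By Dedekind's theorem, for a prime p not dividing disc(f) the degrees of the irreducible factors of f mod p form the cycle type of an element of G. Factoring f modulo the 21 such primes p <= 89 (skipping 2, 3, 7, which divide the discriminant), each new pattern first appears at: mod 5: f = (x^6 + 2x^5 + 3x^2 + 4x + 4), pattern 6; mod 11: f = (x + 4)(x^5 + 8x^4 + 5x^3 + 3x^2 + 6x + 5), pattern 5+1; mod 13: f = (x + 6)(x + 11)(x^4 + 8x^3 + 8x^2 + 9x + 9), pattern 4+1+1; mod 23: f = (x + 10)(x + 22)(x^2 + 4x + 16)(x^2 + 22x + 9), pattern 2+2+1+1; mod 43: f = (x^3 + 23x^2 + 17x + 29)(x^3 + 32x^2 + 36x + 27), pattern 3+3; mod 61: f = (x^2 + 3x + 16)(x^2 + 4x + 12)(x^2 + 5x + 1), pattern 2+2+2. No other pattern occurs in this range, so the set of observed cycle types is {6, 5+1, 4+1+1, 2+2+1+1, 3+3, 2+2+2}. The candidates containing elements of all these cycle types are PGL(2,5) (6T14) of order 120, S_6 (6T16) of order 720; the others are excluded. The observed types are precisely the cycle types that occur in PGL(2,5) (6T14) (apart from the identity). Each of the other remaining candidates has further cycle types, and by the Chebotarev density theorem the matching factorization patterns would occur for a proportion of primes equal to their share of the group: S_6 (6T16) additionally contains elements of type 4+2, 3+2+1, 3+1+1+1, 2+1+1+1+1 (265 of its 720 elements, about 37% of primes). None of the 21 primes tested shows any such pattern (for each of these groups the chance of that is below 10^-4), which rules them out. Hence G = PGL(2,5) (6T14), of order 120.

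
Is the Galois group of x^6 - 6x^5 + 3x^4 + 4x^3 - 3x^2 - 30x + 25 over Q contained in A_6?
No

The polynomial is irreducible of degree 6 over Q. Its discriminant is 32289945753600, which is not a perfect square. A Galois group lies in the alternating group exactly when the discriminant is a square in Q, so the Galois group (S_3 x S_3) is not contained in A_6.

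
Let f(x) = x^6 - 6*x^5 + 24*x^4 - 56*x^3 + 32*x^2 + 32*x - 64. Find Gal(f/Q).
The polynomial f is an irreducible sextic over Q, so G = Gal(f/Q) is one of the 16 transitive subgroups 6T1, ..., 6T16 of S_6. The discriminant of f is 870211913777152, which is not a perfect square, so G is not contained in A_6. The transitive groups of degree 6 not contained in A_6 are: C_6 (6T1, order 6), S_3 (6T2, order 6), D_6 (6T3, order 12), C_3 x S_3 (6T5, order 18), A_4 x C_2 (6T6, order 24), S_4 (6T8, order 24), S_3 x S_3 (6T9, order 36), S_4 x C_2 (6T11, order 48), (S_3 x S_3) : C_2 (6T13, order 72), PGL(2,5) (6T14, order 120), S_6 (6T16, order 720). By Dedekind's theorem, for a prime p not dividing disc(f) the degrees of the irreducible factors of f mod p form the cycle type of an element of G. Factoring f modulo the 22 such primes p <= 89 (skipping 2, 37, which divide the discriminant), each new pattern first appears at: mod 3: f = (x^3 + x^2 + 2)(x^3 + 2x^2 + x + 1), pattern 3+3; mod 5: f = (x^2 + 2)(x^2 + x + 1)(x^2 + 3x + 3), pattern 2+2+2; mod 17: f = (x + 2)(x + 13)(x^4 + 13x^3 + 7x^2 + 11x + 8), pattern 4+1+1; mod 67: f = (x + 8)(x + 57)(x^2 + 65x + 26)(x^2 + 65x + 66), pattern 2+2+1+1. No other pattern occurs in this range, so the set of observed cycle types is {3+3, 2+2+2, 4+1+1, 2+2+1+1}. The candidates containing elements of all these cycle types are S_4 (6T8) of order 24, S_4 x C_2 (6T11) of order 48, PGL(2,5) (6T14) of order 120, S_6 (6T16) of order 720; the others are excluded. The observed types are precisely the cycle types that occur in S_4 (6T8) (apart from the identity). Each of the other remaining candidates has further cycle types, and by the Chebotarev density theorem the matching factorization patterns would occur for a proportion of primes equal to their share of the group: S_4 x C_2 (6T11) additionally contains elements of type 6, 4+2, 2+1+1+1+1 (17 of its 48 elements, about 35% of primes); PGL(2,5) (6T14) additionally contains elements of type 6, 5+1 (44 of its 120 elements, about 37% of primes); S_6 (6T16) additionally contains elements of type 6, 5+1, 4+2, 3+2+1, 3+1+1+1, 2+1+1+1+1 (529 of its 720 elements, about 73% of primes). None of the 22 primes tested shows any such pattern (for each of these groups the chance of that is below 10^-4), which rules them out. Hence G = S_4 (6T8), of order 24.

S_4 (also written S4-)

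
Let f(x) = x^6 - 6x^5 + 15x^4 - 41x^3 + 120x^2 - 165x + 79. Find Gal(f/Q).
The polynomial f is an irreducible sextic over Q, so G = Gal(f/Q) is one of the 16 transitive subgroups 6T1, ..., 6T16 of S_6. The discriminant of f is -2573642648187, which is not a perfect square, so G is not contained in A_6. The transitive groups of degree 6 not contained in A_6 are: C_6 (6T1, order 6), S_3 (6T2, order 6), D_6 (6T3, order 12), C_3 x S_3 (6T5, order 18), A_4 x C_2 (6T6, order 24), S_4 (6T8, order 24), S_3 x S_3 (6T9, order 36), S_4 x C_2 (6T11, order 48), (S_3 x S_3) : C_2 (6T13, order 72), PGL(2,5) (6T14, order 120), S_6 (6T16, order 720). By Dedekind's theorem, for a prime p not dividing disc(f) the degrees of the irreducible factors of f mod p form the cycle type of an element of G. Factoring f modulo the 26 such primes p <= 127 (skipping 3, 13, 17, 41, 43, which divide the discriminant), each new pattern first appears at: mod 2: f = (x^6 + x^4 + x^3 + x + 1), pattern 6; mod 7: f = (x + 1)(x^2 + 6x + 3)(x^3 + x^2 + 6x + 3), pattern 3+2+1; mod 11: f = (x^2 + 7x + 5)(x^4 + 9x^3 + 2x^2 + 10x + 7), pattern 4+2; mod 31: f = (x + 7)(x + 26)(x^2 + 11x + 25)(x^2 + 12x + 2), pattern 2+2+1+1; mod 61: f = (x + 1)(x + 11)(x + 28)(x + 53)(x^2 + 23x + 45), pattern 2+1+1+1+1; mod 97: f = (x + 23)(x + 34)(x + 89)(x^3 + 42x^2 + 56x + 61), pattern 3+1+1+1; mod 113: f = (x^2 + 44x + 38)(x^2 + 73x + 3)(x^2 + 103x + 79), pattern 2+2+2; mod 127: f = (x^3 + 46x^2 + 104x + 124)(x^3 + 75x^2 + 17x + 16), pattern 3+3. No other pattern occurs in this range, so the set of observed cycle types is {6, 3+2+1, 4+2, 2+2+1+1, 2+1+1+1+1, 3+1+1+1, 2+2+2, 3+3}. The candidates containing elements of all these cycle types are (S_3 x S_3) : C_2 (6T13) of order 72, S_6 (6T16) of order 720; the others are excluded. The observed types are precisely the cycle types that occur in (S_3 x S_3) : C_2 (6T13) (apart from the identity). Each of the other remaining candidates has further cycle types, and by the Chebotarev density theorem the matching factorization patterns would occur for a proportion of primes equal to their share of the group: S_6 (6T16) additionally contains elements of type 5+1, 4+1+1 (234 of its 720 elements, about 32% of primes). None of the 26 primes tested shows any such pattern (for each of these groups the chance of that is below 10^-4), which rules them out. Hence G = (S_3 x S_3) : C_2 (6T13), of order 72.

(S_3 x S_3) : C_2, the group 6T13 of order 72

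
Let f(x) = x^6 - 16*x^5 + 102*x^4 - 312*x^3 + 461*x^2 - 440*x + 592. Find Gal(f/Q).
The polynomial f is an irreducible sextic over Q, so G = Gal(f/Q) is one of the 16 transitive subgroups 6T1, ..., 6T16 of S_6. The discriminant of f is -3767550835949568, which is not a perfect square, so G is not contained in A_6. The transitive groups of degree 6 not contained in A_6 are: C_6 (6T1, order 6), S_3 (6T2, order 6), D_6 (6T3, order 12), C_3 x S_3 (6T5, order 18), A_4 x C_2 (6T6, order 24), S_4 (6T8, order 24), S_3 x S_3 (6T9, order 36), S_4 x C_2 (6T11, order 48), (S_3 x S_3) : C_2 (6T13, order 72), PGL(2,5) (6T14, order 120), S_6 (6T16, order 720). By Dedekind's theorem, for a prime p not dividing disc(f) the degrees of the irreducible factors of f mod p form the cycle type of an element of G. Factoring f modulo the 27 such primes p <= 113 (skipping 2, 3, 41, which divide the discriminant), each new pattern first appears at: mod 5: f = (x + 2)(x^2 + 2)(x^3 + 2x^2 + x + 3), pattern 3+2+1; mod 7: f = (x^2 + 4x + 1)(x^4 + x^3 + 6x^2 + 6x + 4), pattern 4+2; mod 17: f = (x^3 + 9x^2 + 9x + 2)(x^3 + 9x^2 + 12x + 7), pattern 3+3; mod 19: f = (x^2 + 2x + 5)(x^2 + 7x + 9)(x^2 + 13x + 14), pattern 2+2+2; mod 31: f = (x^6 + 15x^5 + 9x^4 + 29x^3 + 27x^2 + 25x + 3), pattern 6; mod 37: f = (x)(x + 1)(x^2 + 28x + 29)(x^2 + 29x + 18), pattern 2+2+1+1; mod 61: f = (x + 24)(x + 31)(x + 59)(x^3 + 53x^2 + 14x + 16), pattern 3+1+1+1; mod 113: f = (x + 8)(x + 28)(x + 29)(x + 69)(x^2 + 76x + 98), pattern 2+1+1+1+1. No other pattern occurs in this range, so the set of observed cycle types is {3+2+1, 4+2, 3+3, 2+2+2, 6, 2+2+1+1, 3+1+1+1, 2+1+1+1+1}. The candidates containing elements of all these cycle types are (S_3 x S_3) : C_2 (6T13) of order 72, S_6 (6T16) of order 720; the others are excluded. The observed types are precisely the cycle types that occur in (S_3 x S_3) : C_2 (6T13) (apart from the identity). Each of the other remaining candidates has further cycle types, and by the Chebotarev density theorem the matching factorization patterns would occur for a proportion of primes equal to their share of the group: S_6 (6T16) additionally contains elements of type 5+1, 4+1+1 (234 of its 720 elements, about 32% of primes). None of the 27 primes tested shows any such pattern (for each of these groups the chance of that is below 10^-4), which rules them out. Hence G = (S_3 x S_3) : C_2 (6T13), of order 72.

(S_3 x S_3) : C_2 (also written G72)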